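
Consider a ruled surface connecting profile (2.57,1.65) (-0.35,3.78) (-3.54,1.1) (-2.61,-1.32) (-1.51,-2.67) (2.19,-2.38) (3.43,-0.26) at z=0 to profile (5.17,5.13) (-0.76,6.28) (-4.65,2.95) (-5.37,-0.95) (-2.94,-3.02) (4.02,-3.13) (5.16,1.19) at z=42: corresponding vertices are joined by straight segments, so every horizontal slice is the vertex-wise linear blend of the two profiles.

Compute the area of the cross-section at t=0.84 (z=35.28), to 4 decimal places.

Area at t=0.84: 70.1519

Cross-section at t=0.84: each vertex is (1-t)·p0[i] + t·p1[i].
  v1: (1-0.84)·(2.57,1.65) + 0.84·(5.17,5.13) = (4.7540,4.5732)
  v2: (1-0.84)·(-0.35,3.78) + 0.84·(-0.76,6.28) = (-0.6944,5.8800)
  v3: (1-0.84)·(-3.54,1.1) + 0.84·(-4.65,2.95) = (-4.4724,2.6540)
  v4: (1-0.84)·(-2.61,-1.32) + 0.84·(-5.37,-0.95) = (-4.9284,-1.0092)
  v5: (1-0.84)·(-1.51,-2.67) + 0.84·(-2.94,-3.02) = (-2.7112,-2.9640)
  v6: (1-0.84)·(2.19,-2.38) + 0.84·(4.02,-3.13) = (3.7272,-3.0100)
  v7: (1-0.84)·(3.43,-0.26) + 0.84·(5.16,1.19) = (4.8832,0.9580)
Shoelace sum Σ(x_i·y_{i+1} − x_{i+1}·y_i):
  i=1: 4.7540·5.8800 − -0.6944·4.5732 = +31.1292 (running +31.1292)
  i=2: -0.6944·2.6540 − -4.4724·5.8800 = +24.4548 (running +55.5839)
  i=3: -4.4724·-1.0092 − -4.9284·2.6540 = +17.5935 (running +73.1774)
  i=4: -4.9284·-2.9640 − -2.7112·-1.0092 = +11.8716 (running +85.0491)
  i=5: -2.7112·-3.0100 − 3.7272·-2.9640 = +19.2081 (running +104.2572)
  i=6: 3.7272·0.9580 − 4.8832·-3.0100 = +18.2691 (running +122.5263)
  i=7: 4.8832·4.5732 − 4.7540·0.9580 = +17.7775 (running +140.3038)
Area = |Σ|/2 = |140.3038|/2 = 70.1519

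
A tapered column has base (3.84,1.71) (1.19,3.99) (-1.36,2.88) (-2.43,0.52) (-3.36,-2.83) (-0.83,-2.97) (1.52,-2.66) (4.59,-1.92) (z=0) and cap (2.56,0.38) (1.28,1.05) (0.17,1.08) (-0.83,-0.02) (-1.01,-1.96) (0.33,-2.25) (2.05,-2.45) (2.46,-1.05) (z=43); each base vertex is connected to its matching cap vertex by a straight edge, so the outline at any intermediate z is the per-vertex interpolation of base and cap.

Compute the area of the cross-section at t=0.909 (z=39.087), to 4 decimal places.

Cross-section at t=0.909: each vertex is (1-t)·p0[i] + t·p1[i].
  v1: (1-0.909)·(3.84,1.71) + 0.909·(2.56,0.38) = (2.6765,0.5010)
  v2: (1-0.909)·(1.19,3.99) + 0.909·(1.28,1.05) = (1.2718,1.3175)
  v3: (1-0.909)·(-1.36,2.88) + 0.909·(0.17,1.08) = (0.0308,1.2438)
  v4: (1-0.909)·(-2.43,0.52) + 0.909·(-0.83,-0.02) = (-0.9756,0.0291)
  v5: (1-0.909)·(-3.36,-2.83) + 0.909·(-1.01,-1.96) = (-1.2238,-2.0392)
  v6: (1-0.909)·(-0.83,-2.97) + 0.909·(0.33,-2.25) = (0.2244,-2.3155)
  v7: (1-0.909)·(1.52,-2.66) + 0.909·(2.05,-2.45) = (2.0018,-2.4691)
  v8: (1-0.909)·(4.59,-1.92) + 0.909·(2.46,-1.05) = (2.6538,-1.1292)
Shoelace sum Σ(x_i·y_{i+1} − x_{i+1}·y_i):
  i=1: 2.6765·1.3175 − 1.2718·0.5010 = +2.8892 (running +2.8892)
  i=2: 1.2718·1.2438 − 0.0308·1.3175 = +1.5413 (running +4.4305)
  i=3: 0.0308·0.0291 − -0.9756·1.2438 = +1.2143 (running +5.6448)
  i=4: -0.9756·-2.0392 − -1.2238·0.0291 = +2.0251 (running +7.6699)
  i=5: -1.2238·-2.3155 − 0.2244·-2.0392 = +3.2915 (running +10.9614)
  i=6: 0.2244·-2.4691 − 2.0018·-2.3155 = +4.0810 (running +15.0424)
  i=7: 2.0018·-1.1292 − 2.6538·-2.4691 = +4.2923 (running +19.3347)
  i=8: 2.6538·0.5010 − 2.6765·-1.1292 = +4.3518 (running +23.6865)
Area = |Σ|/2 = |23.6865|/2 = 11.8433

Area at t=0.909: 11.8433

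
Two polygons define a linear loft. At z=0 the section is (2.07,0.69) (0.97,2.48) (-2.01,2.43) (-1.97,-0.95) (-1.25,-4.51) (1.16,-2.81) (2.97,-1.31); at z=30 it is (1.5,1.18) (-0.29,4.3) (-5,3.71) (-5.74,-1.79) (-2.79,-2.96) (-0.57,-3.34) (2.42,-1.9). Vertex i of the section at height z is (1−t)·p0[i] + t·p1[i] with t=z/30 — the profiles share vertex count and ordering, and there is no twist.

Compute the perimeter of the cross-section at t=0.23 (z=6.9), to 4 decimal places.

Perimeter at t=0.23: 20.5944

Cross-section at t=0.23: each vertex is (1-t)·p0[i] + t·p1[i].
  v1: (1-0.23)·(2.07,0.69) + 0.23·(1.5,1.18) = (1.9389,0.8027)
  v2: (1-0.23)·(0.97,2.48) + 0.23·(-0.29,4.3) = (0.6802,2.8986)
  v3: (1-0.23)·(-2.01,2.43) + 0.23·(-5,3.71) = (-2.6977,2.7244)
  v4: (1-0.23)·(-1.97,-0.95) + 0.23·(-5.74,-1.79) = (-2.8371,-1.1432)
  v5: (1-0.23)·(-1.25,-4.51) + 0.23·(-2.79,-2.96) = (-1.6042,-4.1535)
  v6: (1-0.23)·(1.16,-2.81) + 0.23·(-0.57,-3.34) = (0.7621,-2.9319)
  v7: (1-0.23)·(2.97,-1.31) + 0.23·(2.42,-1.9) = (2.8435,-1.4457)
Perimeter = Σ |v_{i+1} − v_i|:
  edge 1→2: √(-1.2587² + 2.0959²) = 2.4448 (running 2.4448)
  edge 2→3: √(-3.3779² + -0.1742²) = 3.3824 (running 5.8272)
  edge 3→4: √(-0.1394² + -3.8676²) = 3.8701 (running 9.6973)
  edge 4→5: √(1.2329² + -3.0103²) = 3.2530 (running 12.9503)
  edge 5→6: √(2.3663² + 1.2216²) = 2.6630 (running 15.6133)
  edge 6→7: √(2.0814² + 1.4862²) = 2.5575 (running 18.1709)
  edge 7→1: √(-0.9046² + 2.2484²) = 2.4236 (running 20.5944)
Perimeter = 20.5944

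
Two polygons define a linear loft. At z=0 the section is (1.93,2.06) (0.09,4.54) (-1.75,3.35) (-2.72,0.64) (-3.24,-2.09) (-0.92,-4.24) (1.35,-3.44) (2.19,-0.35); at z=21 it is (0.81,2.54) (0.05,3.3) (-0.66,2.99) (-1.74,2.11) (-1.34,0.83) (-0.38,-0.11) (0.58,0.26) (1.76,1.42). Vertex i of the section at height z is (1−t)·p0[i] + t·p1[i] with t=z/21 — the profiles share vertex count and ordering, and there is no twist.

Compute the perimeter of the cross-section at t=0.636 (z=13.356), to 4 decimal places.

Perimeter at t=0.636: 14.1752

Cross-section at t=0.636: each vertex is (1-t)·p0[i] + t·p1[i].
  v1: (1-0.636)·(1.93,2.06) + 0.636·(0.81,2.54) = (1.2177,2.3653)
  v2: (1-0.636)·(0.09,4.54) + 0.636·(0.05,3.3) = (0.0646,3.7514)
  v3: (1-0.636)·(-1.75,3.35) + 0.636·(-0.66,2.99) = (-1.0568,3.1210)
  v4: (1-0.636)·(-2.72,0.64) + 0.636·(-1.74,2.11) = (-2.0967,1.5749)
  v5: (1-0.636)·(-3.24,-2.09) + 0.636·(-1.34,0.83) = (-2.0316,-0.2329)
  v6: (1-0.636)·(-0.92,-4.24) + 0.636·(-0.38,-0.11) = (-0.5766,-1.6133)
  v7: (1-0.636)·(1.35,-3.44) + 0.636·(0.58,0.26) = (0.8603,-1.0868)
  v8: (1-0.636)·(2.19,-0.35) + 0.636·(1.76,1.42) = (1.9165,0.7757)
Perimeter = Σ |v_{i+1} − v_i|:
  edge 1→2: √(-1.1531² + 1.3861²) = 1.8030 (running 1.8030)
  edge 2→3: √(-1.1213² + -0.6303²) = 1.2863 (running 3.0894)
  edge 3→4: √(-1.0400² + -1.5461²) = 1.8633 (running 4.9527)
  edge 4→5: √(0.0651² + -1.8078²) = 1.8090 (running 6.7617)
  edge 5→6: √(1.4550² + -1.3804²) = 2.0057 (running 8.7673)
  edge 6→7: √(1.4368² + 0.5265²) = 1.5303 (running 10.2976)
  edge 7→8: √(1.0562² + 1.8625²) = 2.1412 (running 12.4388)
  edge 8→1: √(-0.6988² + 1.5896²) = 1.7364 (running 14.1752)
Perimeter = 14.1752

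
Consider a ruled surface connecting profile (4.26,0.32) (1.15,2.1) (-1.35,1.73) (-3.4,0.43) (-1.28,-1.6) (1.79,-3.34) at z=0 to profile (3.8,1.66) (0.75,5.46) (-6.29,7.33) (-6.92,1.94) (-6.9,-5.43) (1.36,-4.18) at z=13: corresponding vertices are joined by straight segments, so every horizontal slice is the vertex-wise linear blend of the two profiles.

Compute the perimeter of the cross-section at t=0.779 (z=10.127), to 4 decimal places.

Cross-section at t=0.779: each vertex is (1-t)·p0[i] + t·p1[i].
  v1: (1-0.779)·(4.26,0.32) + 0.779·(3.8,1.66) = (3.9017,1.3639)
  v2: (1-0.779)·(1.15,2.1) + 0.779·(0.75,5.46) = (0.8384,4.7174)
  v3: (1-0.779)·(-1.35,1.73) + 0.779·(-6.29,7.33) = (-5.1983,6.0924)
  v4: (1-0.779)·(-3.4,0.43) + 0.779·(-6.92,1.94) = (-6.1421,1.6063)
  v5: (1-0.779)·(-1.28,-1.6) + 0.779·(-6.9,-5.43) = (-5.6580,-4.5836)
  v6: (1-0.779)·(1.79,-3.34) + 0.779·(1.36,-4.18) = (1.4550,-3.9944)
Perimeter = Σ |v_{i+1} − v_i|:
  edge 1→2: √(-3.0633² + 3.3536²) = 4.5420 (running 4.5420)
  edge 2→3: √(-6.0367² + 1.3750²) = 6.1913 (running 10.7333)
  edge 3→4: √(-0.9438² + -4.4861²) = 4.5843 (running 15.3176)
  edge 4→5: √(0.4841² + -6.1899²) = 6.2088 (running 21.5264)
  edge 5→6: √(7.1130² + 0.5892²) = 7.1374 (running 28.6638)
  edge 6→1: √(2.4466² + 5.3582²) = 5.8904 (running 34.5541)
Perimeter = 34.5541

Perimeter at t=0.779: 34.5541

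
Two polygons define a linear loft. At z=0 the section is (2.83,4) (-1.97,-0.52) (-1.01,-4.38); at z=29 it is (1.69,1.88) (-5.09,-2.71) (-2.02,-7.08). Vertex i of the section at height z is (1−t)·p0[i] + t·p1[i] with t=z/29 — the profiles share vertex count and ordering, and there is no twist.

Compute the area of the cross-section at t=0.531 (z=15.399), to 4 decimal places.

Area at t=0.531: 16.8259

Cross-section at t=0.531: each vertex is (1-t)·p0[i] + t·p1[i].
  v1: (1-0.531)·(2.83,4) + 0.531·(1.69,1.88) = (2.2247,2.8743)
  v2: (1-0.531)·(-1.97,-0.52) + 0.531·(-5.09,-2.71) = (-3.6267,-1.6829)
  v3: (1-0.531)·(-1.01,-4.38) + 0.531·(-2.02,-7.08) = (-1.5463,-5.8137)
Shoelace sum Σ(x_i·y_{i+1} − x_{i+1}·y_i):
  i=1: 2.2247·-1.6829 − -3.6267·2.8743 = +6.6804 (running +6.6804)
  i=2: -3.6267·-5.8137 − -1.5463·-1.6829 = +18.4824 (running +25.1627)
  i=3: -1.5463·2.8743 − 2.2247·-5.8137 = +8.4890 (running +33.6517)
Area = |Σ|/2 = |33.6517|/2 = 16.8259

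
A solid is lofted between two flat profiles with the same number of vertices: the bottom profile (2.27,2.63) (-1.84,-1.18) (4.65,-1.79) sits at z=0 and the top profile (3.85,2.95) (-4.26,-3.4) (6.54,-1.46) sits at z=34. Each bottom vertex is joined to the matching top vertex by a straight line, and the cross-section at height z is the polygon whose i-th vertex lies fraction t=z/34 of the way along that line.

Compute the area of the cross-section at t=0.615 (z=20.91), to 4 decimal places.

Area at t=0.615: 21.4044

Cross-section at t=0.615: each vertex is (1-t)·p0[i] + t·p1[i].
  v1: (1-0.615)·(2.27,2.63) + 0.615·(3.85,2.95) = (3.2417,2.8268)
  v2: (1-0.615)·(-1.84,-1.18) + 0.615·(-4.26,-3.4) = (-3.3283,-2.5453)
  v3: (1-0.615)·(4.65,-1.79) + 0.615·(6.54,-1.46) = (5.8124,-1.5871)
Shoelace sum Σ(x_i·y_{i+1} − x_{i+1}·y_i):
  i=1: 3.2417·-2.5453 − -3.3283·2.8268 = +1.1573 (running +1.1573)
  i=2: -3.3283·-1.5871 − 5.8124·-2.5453 = +20.0764 (running +21.2337)
  i=3: 5.8124·2.8268 − 3.2417·-1.5871 = +21.5751 (running +42.8088)
Area = |Σ|/2 = |42.8088|/2 = 21.4044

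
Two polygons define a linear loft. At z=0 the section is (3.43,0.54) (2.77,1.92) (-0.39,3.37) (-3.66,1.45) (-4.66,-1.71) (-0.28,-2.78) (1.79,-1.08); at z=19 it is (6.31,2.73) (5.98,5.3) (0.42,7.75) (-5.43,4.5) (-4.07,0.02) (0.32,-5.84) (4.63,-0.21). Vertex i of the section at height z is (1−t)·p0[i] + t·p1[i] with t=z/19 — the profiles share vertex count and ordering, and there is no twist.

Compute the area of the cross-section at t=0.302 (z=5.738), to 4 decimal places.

Area at t=0.302: 47.0710

Cross-section at t=0.302: each vertex is (1-t)·p0[i] + t·p1[i].
  v1: (1-0.302)·(3.43,0.54) + 0.302·(6.31,2.73) = (4.2998,1.2014)
  v2: (1-0.302)·(2.77,1.92) + 0.302·(5.98,5.3) = (3.7394,2.9408)
  v3: (1-0.302)·(-0.39,3.37) + 0.302·(0.42,7.75) = (-0.1454,4.6928)
  v4: (1-0.302)·(-3.66,1.45) + 0.302·(-5.43,4.5) = (-4.1945,2.3711)
  v5: (1-0.302)·(-4.66,-1.71) + 0.302·(-4.07,0.02) = (-4.4818,-1.1875)
  v6: (1-0.302)·(-0.28,-2.78) + 0.302·(0.32,-5.84) = (-0.0988,-3.7041)
  v7: (1-0.302)·(1.79,-1.08) + 0.302·(4.63,-0.21) = (2.6477,-0.8173)
Shoelace sum Σ(x_i·y_{i+1} − x_{i+1}·y_i):
  i=1: 4.2998·2.9408 − 3.7394·1.2014 = +8.1521 (running +8.1521)
  i=2: 3.7394·4.6928 − -0.1454·2.9408 = +17.9757 (running +26.1278)
  i=3: -0.1454·2.3711 − -4.1945·4.6928 = +19.3393 (running +45.4671)
  i=4: -4.1945·-1.1875 − -4.4818·2.3711 = +15.6080 (running +61.0751)
  i=5: -4.4818·-3.7041 − -0.0988·-1.1875 = +16.4839 (running +77.5590)
  i=6: -0.0988·-0.8173 − 2.6477·-3.7041 = +9.8881 (running +87.4471)
  i=7: 2.6477·1.2014 − 4.2998·-0.8173 = +6.6949 (running +94.1419)
Area = |Σ|/2 = |94.1419|/2 = 47.0710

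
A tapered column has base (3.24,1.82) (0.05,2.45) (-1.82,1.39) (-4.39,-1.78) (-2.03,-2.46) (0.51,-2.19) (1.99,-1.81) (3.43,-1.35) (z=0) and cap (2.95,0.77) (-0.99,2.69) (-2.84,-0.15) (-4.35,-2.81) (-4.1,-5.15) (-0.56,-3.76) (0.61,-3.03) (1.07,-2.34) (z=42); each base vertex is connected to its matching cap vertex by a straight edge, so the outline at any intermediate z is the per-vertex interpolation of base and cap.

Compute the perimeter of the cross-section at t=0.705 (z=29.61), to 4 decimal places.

Cross-section at t=0.705: each vertex is (1-t)·p0[i] + t·p1[i].
  v1: (1-0.705)·(3.24,1.82) + 0.705·(2.95,0.77) = (3.0356,1.0797)
  v2: (1-0.705)·(0.05,2.45) + 0.705·(-0.99,2.69) = (-0.6832,2.6192)
  v3: (1-0.705)·(-1.82,1.39) + 0.705·(-2.84,-0.15) = (-2.5391,0.3043)
  v4: (1-0.705)·(-4.39,-1.78) + 0.705·(-4.35,-2.81) = (-4.3618,-2.5061)
  v5: (1-0.705)·(-2.03,-2.46) + 0.705·(-4.1,-5.15) = (-3.4893,-4.3564)
  v6: (1-0.705)·(0.51,-2.19) + 0.705·(-0.56,-3.76) = (-0.2444,-3.2969)
  v7: (1-0.705)·(1.99,-1.81) + 0.705·(0.61,-3.03) = (1.0171,-2.6701)
  v8: (1-0.705)·(3.43,-1.35) + 0.705·(1.07,-2.34) = (1.7662,-2.0479)
Perimeter = Σ |v_{i+1} − v_i|:
  edge 1→2: √(-3.7188² + 1.5394²) = 4.0248 (running 4.0248)
  edge 2→3: √(-1.8559² + -2.3149²) = 2.9670 (running 6.9918)
  edge 3→4: √(-1.8227² + -2.8104²) = 3.3498 (running 10.3416)
  edge 4→5: √(0.8725² + -1.8503²) = 2.0457 (running 12.3872)
  edge 5→6: √(3.2450² + 1.0596²) = 3.4136 (running 15.8009)
  edge 6→7: √(1.2615² + 0.6268²) = 1.4086 (running 17.2094)
  edge 7→8: √(0.7491² + 0.6221²) = 0.9738 (running 18.1832)
  edge 8→1: √(1.2694² + 3.1277²) = 3.3755 (running 21.5587)
Perimeter = 21.5587

Perimeter at t=0.705: 21.5587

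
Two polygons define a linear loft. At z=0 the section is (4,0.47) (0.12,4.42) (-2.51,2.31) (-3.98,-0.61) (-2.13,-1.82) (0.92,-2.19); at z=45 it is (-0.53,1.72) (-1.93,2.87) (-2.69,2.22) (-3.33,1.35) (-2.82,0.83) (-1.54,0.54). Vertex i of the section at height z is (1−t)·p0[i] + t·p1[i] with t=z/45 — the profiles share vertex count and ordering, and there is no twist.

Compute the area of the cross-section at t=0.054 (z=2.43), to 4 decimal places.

Area at t=0.054: 28.4771

Cross-section at t=0.054: each vertex is (1-t)·p0[i] + t·p1[i].
  v1: (1-0.054)·(4,0.47) + 0.054·(-0.53,1.72) = (3.7554,0.5375)
  v2: (1-0.054)·(0.12,4.42) + 0.054·(-1.93,2.87) = (0.0093,4.3363)
  v3: (1-0.054)·(-2.51,2.31) + 0.054·(-2.69,2.22) = (-2.5197,2.3051)
  v4: (1-0.054)·(-3.98,-0.61) + 0.054·(-3.33,1.35) = (-3.9449,-0.5042)
  v5: (1-0.054)·(-2.13,-1.82) + 0.054·(-2.82,0.83) = (-2.1673,-1.6769)
  v6: (1-0.054)·(0.92,-2.19) + 0.054·(-1.54,0.54) = (0.7872,-2.0426)
Shoelace sum Σ(x_i·y_{i+1} − x_{i+1}·y_i):
  i=1: 3.7554·4.3363 − 0.0093·0.5375 = +16.2795 (running +16.2795)
  i=2: 0.0093·2.3051 − -2.5197·4.3363 = +10.9477 (running +27.2272)
  i=3: -2.5197·-0.5042 − -3.9449·2.3051 = +10.3639 (running +37.5910)
  i=4: -3.9449·-1.6769 − -2.1673·-0.5042 = +5.5226 (running +43.1136)
  i=5: -2.1673·-2.0426 − 0.7872·-1.6769 = +5.7468 (running +48.8604)
  i=6: 0.7872·0.5375 − 3.7554·-2.0426 = +8.0938 (running +56.9542)
Area = |Σ|/2 = |56.9542|/2 = 28.4771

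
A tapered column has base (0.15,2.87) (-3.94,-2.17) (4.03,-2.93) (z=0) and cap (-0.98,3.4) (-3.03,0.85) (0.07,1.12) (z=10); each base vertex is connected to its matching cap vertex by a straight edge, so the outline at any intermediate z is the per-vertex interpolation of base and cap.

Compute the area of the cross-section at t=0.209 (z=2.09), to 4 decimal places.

Cross-section at t=0.209: each vertex is (1-t)·p0[i] + t·p1[i].
  v1: (1-0.209)·(0.15,2.87) + 0.209·(-0.98,3.4) = (-0.0862,2.9808)
  v2: (1-0.209)·(-3.94,-2.17) + 0.209·(-3.03,0.85) = (-3.7498,-1.5388)
  v3: (1-0.209)·(4.03,-2.93) + 0.209·(0.07,1.12) = (3.2024,-2.0836)
Shoelace sum Σ(x_i·y_{i+1} − x_{i+1}·y_i):
  i=1: -0.0862·-1.5388 − -3.7498·2.9808 = +11.3099 (running +11.3099)
  i=2: -3.7498·-2.0836 − 3.2024·-1.5388 = +12.7408 (running +24.0507)
  i=3: 3.2024·2.9808 − -0.0862·-2.0836 = +9.3660 (running +33.4167)
Area = |Σ|/2 = |33.4167|/2 = 16.7083

Area at t=0.209: 16.7083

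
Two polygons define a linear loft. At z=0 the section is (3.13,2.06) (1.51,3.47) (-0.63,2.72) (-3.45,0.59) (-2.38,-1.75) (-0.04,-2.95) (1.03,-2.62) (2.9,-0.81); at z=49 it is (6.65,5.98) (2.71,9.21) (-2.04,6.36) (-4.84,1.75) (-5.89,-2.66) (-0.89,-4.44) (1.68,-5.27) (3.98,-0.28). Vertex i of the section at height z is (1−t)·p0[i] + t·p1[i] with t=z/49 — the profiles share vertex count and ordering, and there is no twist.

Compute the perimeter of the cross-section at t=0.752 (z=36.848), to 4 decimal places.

Cross-section at t=0.752: each vertex is (1-t)·p0[i] + t·p1[i].
  v1: (1-0.752)·(3.13,2.06) + 0.752·(6.65,5.98) = (5.7770,5.0078)
  v2: (1-0.752)·(1.51,3.47) + 0.752·(2.71,9.21) = (2.4124,7.7865)
  v3: (1-0.752)·(-0.63,2.72) + 0.752·(-2.04,6.36) = (-1.6903,5.4573)
  v4: (1-0.752)·(-3.45,0.59) + 0.752·(-4.84,1.75) = (-4.4953,1.4623)
  v5: (1-0.752)·(-2.38,-1.75) + 0.752·(-5.89,-2.66) = (-5.0195,-2.4343)
  v6: (1-0.752)·(-0.04,-2.95) + 0.752·(-0.89,-4.44) = (-0.6792,-4.0705)
  v7: (1-0.752)·(1.03,-2.62) + 0.752·(1.68,-5.27) = (1.5188,-4.6128)
  v8: (1-0.752)·(2.9,-0.81) + 0.752·(3.98,-0.28) = (3.7122,-0.4114)
Perimeter = Σ |v_{i+1} − v_i|:
  edge 1→2: √(-3.3646² + 2.7786²) = 4.3637 (running 4.3637)
  edge 2→3: √(-4.1027² + -2.3292²) = 4.7178 (running 9.0815)
  edge 3→4: √(-2.8050² + -3.9950²) = 4.8813 (running 13.9628)
  edge 4→5: √(-0.5242² + -3.8966²) = 3.9317 (running 17.8945)
  edge 5→6: √(4.3403² + -1.6362²) = 4.6385 (running 22.5330)
  edge 6→7: √(2.1980² + -0.5423²) = 2.2639 (running 24.7969)
  edge 7→8: √(2.1934² + 4.2014²) = 4.7394 (running 29.5364)
  edge 8→1: √(2.0649² + 5.4193²) = 5.7993 (running 35.3357)
Perimeter = 35.3357

Perimeter at t=0.752: 35.3357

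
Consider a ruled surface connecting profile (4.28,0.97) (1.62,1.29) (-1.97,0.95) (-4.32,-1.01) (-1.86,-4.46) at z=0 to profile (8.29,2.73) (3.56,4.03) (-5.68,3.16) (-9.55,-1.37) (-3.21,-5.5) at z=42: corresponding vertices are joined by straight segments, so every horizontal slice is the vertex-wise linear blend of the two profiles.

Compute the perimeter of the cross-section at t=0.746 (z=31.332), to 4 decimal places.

Perimeter at t=0.746: 36.6660

Cross-section at t=0.746: each vertex is (1-t)·p0[i] + t·p1[i].
  v1: (1-0.746)·(4.28,0.97) + 0.746·(8.29,2.73) = (7.2715,2.2830)
  v2: (1-0.746)·(1.62,1.29) + 0.746·(3.56,4.03) = (3.0672,3.3340)
  v3: (1-0.746)·(-1.97,0.95) + 0.746·(-5.68,3.16) = (-4.7377,2.5987)
  v4: (1-0.746)·(-4.32,-1.01) + 0.746·(-9.55,-1.37) = (-8.2216,-1.2786)
  v5: (1-0.746)·(-1.86,-4.46) + 0.746·(-3.21,-5.5) = (-2.8671,-5.2358)
Perimeter = Σ |v_{i+1} − v_i|:
  edge 1→2: √(-4.2042² + 1.0511²) = 4.3336 (running 4.3336)
  edge 2→3: √(-7.8049² + -0.7354²) = 7.8395 (running 12.1731)
  edge 3→4: √(-3.4839² + -3.8772²) = 5.2125 (running 17.3856)
  edge 4→5: √(5.3545² + -3.9573²) = 6.6581 (running 24.0437)
  edge 5→1: √(10.1386² + 7.5188²) = 12.6223 (running 36.6660)
Perimeter = 36.6660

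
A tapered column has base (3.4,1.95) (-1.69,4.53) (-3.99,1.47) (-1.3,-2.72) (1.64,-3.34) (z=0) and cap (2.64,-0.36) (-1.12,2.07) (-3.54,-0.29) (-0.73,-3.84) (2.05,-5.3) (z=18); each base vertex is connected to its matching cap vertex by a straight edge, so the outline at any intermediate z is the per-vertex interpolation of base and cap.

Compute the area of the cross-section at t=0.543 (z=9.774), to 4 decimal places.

Cross-section at t=0.543: each vertex is (1-t)·p0[i] + t·p1[i].
  v1: (1-0.543)·(3.4,1.95) + 0.543·(2.64,-0.36) = (2.9873,0.6957)
  v2: (1-0.543)·(-1.69,4.53) + 0.543·(-1.12,2.07) = (-1.3805,3.1942)
  v3: (1-0.543)·(-3.99,1.47) + 0.543·(-3.54,-0.29) = (-3.7457,0.5143)
  v4: (1-0.543)·(-1.3,-2.72) + 0.543·(-0.73,-3.84) = (-0.9905,-3.3282)
  v5: (1-0.543)·(1.64,-3.34) + 0.543·(2.05,-5.3) = (1.8626,-4.4043)
Shoelace sum Σ(x_i·y_{i+1} − x_{i+1}·y_i):
  i=1: 2.9873·3.1942 − -1.3805·0.6957 = +10.5025 (running +10.5025)
  i=2: -1.3805·0.5143 − -3.7457·3.1942 = +11.2544 (running +21.7569)
  i=3: -3.7457·-3.3282 − -0.9905·0.5143 = +12.9756 (running +34.7325)
  i=4: -0.9905·-4.4043 − 1.8626·-3.3282 = +10.5615 (running +45.2940)
  i=5: 1.8626·0.6957 − 2.9873·-4.4043 = +14.4528 (running +59.7468)
Area = |Σ|/2 = |59.7468|/2 = 29.8734

Area at t=0.543: 29.8734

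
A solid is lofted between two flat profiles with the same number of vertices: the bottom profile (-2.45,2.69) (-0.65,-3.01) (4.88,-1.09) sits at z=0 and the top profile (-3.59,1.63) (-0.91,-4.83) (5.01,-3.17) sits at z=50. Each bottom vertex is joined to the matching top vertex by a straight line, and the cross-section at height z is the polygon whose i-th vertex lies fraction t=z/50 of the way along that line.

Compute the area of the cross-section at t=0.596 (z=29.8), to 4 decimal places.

Area at t=0.596: 19.7794

Cross-section at t=0.596: each vertex is (1-t)·p0[i] + t·p1[i].
  v1: (1-0.596)·(-2.45,2.69) + 0.596·(-3.59,1.63) = (-3.1294,2.0582)
  v2: (1-0.596)·(-0.65,-3.01) + 0.596·(-0.91,-4.83) = (-0.8050,-4.0947)
  v3: (1-0.596)·(4.88,-1.09) + 0.596·(5.01,-3.17) = (4.9575,-2.3297)
Shoelace sum Σ(x_i·y_{i+1} − x_{i+1}·y_i):
  i=1: -3.1294·-4.0947 − -0.8050·2.0582 = +14.4710 (running +14.4710)
  i=2: -0.8050·-2.3297 − 4.9575·-4.0947 = +22.1748 (running +36.6458)
  i=3: 4.9575·2.0582 − -3.1294·-2.3297 = +2.9131 (running +39.5589)
Area = |Σ|/2 = |39.5589|/2 = 19.7794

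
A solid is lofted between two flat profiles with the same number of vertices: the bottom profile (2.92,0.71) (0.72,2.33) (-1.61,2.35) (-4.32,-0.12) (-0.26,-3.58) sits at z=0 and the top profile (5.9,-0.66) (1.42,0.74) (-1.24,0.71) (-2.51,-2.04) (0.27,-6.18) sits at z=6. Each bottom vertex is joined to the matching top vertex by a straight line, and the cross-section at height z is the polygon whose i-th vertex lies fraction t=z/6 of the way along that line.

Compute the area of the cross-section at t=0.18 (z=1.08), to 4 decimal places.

Area at t=0.18: 25.2490

Cross-section at t=0.18: each vertex is (1-t)·p0[i] + t·p1[i].
  v1: (1-0.18)·(2.92,0.71) + 0.18·(5.9,-0.66) = (3.4564,0.4634)
  v2: (1-0.18)·(0.72,2.33) + 0.18·(1.42,0.74) = (0.8460,2.0438)
  v3: (1-0.18)·(-1.61,2.35) + 0.18·(-1.24,0.71) = (-1.5434,2.0548)
  v4: (1-0.18)·(-4.32,-0.12) + 0.18·(-2.51,-2.04) = (-3.9942,-0.4656)
  v5: (1-0.18)·(-0.26,-3.58) + 0.18·(0.27,-6.18) = (-0.1646,-4.0480)
Shoelace sum Σ(x_i·y_{i+1} − x_{i+1}·y_i):
  i=1: 3.4564·2.0438 − 0.8460·0.4634 = +6.6722 (running +6.6722)
  i=2: 0.8460·2.0548 − -1.5434·2.0438 = +4.8928 (running +11.5649)
  i=3: -1.5434·-0.4656 − -3.9942·2.0548 = +8.9259 (running +20.4908)
  i=4: -3.9942·-4.0480 − -0.1646·-0.4656 = +16.0919 (running +36.5827)
  i=5: -0.1646·0.4634 − 3.4564·-4.0480 = +13.9152 (running +50.4979)
Area = |Σ|/2 = |50.4979|/2 = 25.2490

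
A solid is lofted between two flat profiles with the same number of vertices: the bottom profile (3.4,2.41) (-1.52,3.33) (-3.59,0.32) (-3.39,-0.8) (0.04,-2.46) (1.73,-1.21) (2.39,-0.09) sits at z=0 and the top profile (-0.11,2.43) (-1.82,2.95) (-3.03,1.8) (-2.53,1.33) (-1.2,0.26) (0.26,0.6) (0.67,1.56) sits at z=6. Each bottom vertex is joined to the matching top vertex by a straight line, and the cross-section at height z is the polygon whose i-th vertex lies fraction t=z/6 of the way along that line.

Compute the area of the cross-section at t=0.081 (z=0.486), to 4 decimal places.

Area at t=0.081: 23.7649

Cross-section at t=0.081: each vertex is (1-t)·p0[i] + t·p1[i].
  v1: (1-0.081)·(3.4,2.41) + 0.081·(-0.11,2.43) = (3.1157,2.4116)
  v2: (1-0.081)·(-1.52,3.33) + 0.081·(-1.82,2.95) = (-1.5443,3.2992)
  v3: (1-0.081)·(-3.59,0.32) + 0.081·(-3.03,1.8) = (-3.5446,0.4399)
  v4: (1-0.081)·(-3.39,-0.8) + 0.081·(-2.53,1.33) = (-3.3203,-0.6275)
  v5: (1-0.081)·(0.04,-2.46) + 0.081·(-1.2,0.26) = (-0.0604,-2.2397)
  v6: (1-0.081)·(1.73,-1.21) + 0.081·(0.26,0.6) = (1.6109,-1.0634)
  v7: (1-0.081)·(2.39,-0.09) + 0.081·(0.67,1.56) = (2.2507,0.0436)
Shoelace sum Σ(x_i·y_{i+1} − x_{i+1}·y_i):
  i=1: 3.1157·3.2992 − -1.5443·2.4116 = +14.0036 (running +14.0036)
  i=2: -1.5443·0.4399 − -3.5446·3.2992 = +11.0152 (running +25.0189)
  i=3: -3.5446·-0.6275 − -3.3203·0.4399 = +3.6847 (running +28.7036)
  i=4: -3.3203·-2.2397 − -0.0604·-0.6275 = +7.3986 (running +36.1021)
  i=5: -0.0604·-1.0634 − 1.6109·-2.2397 = +3.6722 (running +39.7744)
  i=6: 1.6109·0.0436 − 2.2507·-1.0634 = +2.4637 (running +42.2380)
  i=7: 2.2507·2.4116 − 3.1157·0.0436 = +5.2918 (running +47.5298)
Area = |Σ|/2 = |47.5298|/2 = 23.7649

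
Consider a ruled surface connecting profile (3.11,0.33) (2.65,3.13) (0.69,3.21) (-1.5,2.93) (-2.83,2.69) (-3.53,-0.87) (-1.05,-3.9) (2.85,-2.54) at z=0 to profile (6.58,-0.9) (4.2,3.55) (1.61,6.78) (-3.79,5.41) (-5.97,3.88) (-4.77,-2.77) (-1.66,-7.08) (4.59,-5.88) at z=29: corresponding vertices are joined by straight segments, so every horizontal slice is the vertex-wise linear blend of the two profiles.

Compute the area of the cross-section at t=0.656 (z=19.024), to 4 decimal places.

Area at t=0.656: 86.5788

Cross-section at t=0.656: each vertex is (1-t)·p0[i] + t·p1[i].
  v1: (1-0.656)·(3.11,0.33) + 0.656·(6.58,-0.9) = (5.3863,-0.4769)
  v2: (1-0.656)·(2.65,3.13) + 0.656·(4.2,3.55) = (3.6668,3.4055)
  v3: (1-0.656)·(0.69,3.21) + 0.656·(1.61,6.78) = (1.2935,5.5519)
  v4: (1-0.656)·(-1.5,2.93) + 0.656·(-3.79,5.41) = (-3.0022,4.5569)
  v5: (1-0.656)·(-2.83,2.69) + 0.656·(-5.97,3.88) = (-4.8898,3.4706)
  v6: (1-0.656)·(-3.53,-0.87) + 0.656·(-4.77,-2.77) = (-4.3434,-2.1164)
  v7: (1-0.656)·(-1.05,-3.9) + 0.656·(-1.66,-7.08) = (-1.4502,-5.9861)
  v8: (1-0.656)·(2.85,-2.54) + 0.656·(4.59,-5.88) = (3.9914,-4.7310)
Shoelace sum Σ(x_i·y_{i+1} − x_{i+1}·y_i):
  i=1: 5.3863·3.4055 − 3.6668·-0.4769 = +20.0918 (running +20.0918)
  i=2: 3.6668·5.5519 − 1.2935·3.4055 = +15.9527 (running +36.0445)
  i=3: 1.2935·4.5569 − -3.0022·5.5519 = +22.5626 (running +58.6071)
  i=4: -3.0022·3.4706 − -4.8898·4.5569 = +11.8627 (running +70.4698)
  i=5: -4.8898·-2.1164 − -4.3434·3.4706 = +25.4234 (running +95.8932)
  i=6: -4.3434·-5.9861 − -1.4502·-2.1164 = +22.9311 (running +118.8243)
  i=7: -1.4502·-4.7310 − 3.9914·-5.9861 = +30.7538 (running +149.5781)
  i=8: 3.9914·-0.4769 − 5.3863·-4.7310 = +23.5795 (running +173.1576)
Area = |Σ|/2 = |173.1576|/2 = 86.5788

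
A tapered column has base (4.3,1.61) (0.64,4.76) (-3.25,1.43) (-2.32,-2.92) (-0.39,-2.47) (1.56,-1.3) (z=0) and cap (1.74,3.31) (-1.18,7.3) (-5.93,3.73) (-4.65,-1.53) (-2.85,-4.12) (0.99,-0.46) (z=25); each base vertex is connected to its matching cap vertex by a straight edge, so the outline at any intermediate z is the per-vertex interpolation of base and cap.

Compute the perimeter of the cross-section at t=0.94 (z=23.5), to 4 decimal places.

Cross-section at t=0.94: each vertex is (1-t)·p0[i] + t·p1[i].
  v1: (1-0.94)·(4.3,1.61) + 0.94·(1.74,3.31) = (1.8936,3.2080)
  v2: (1-0.94)·(0.64,4.76) + 0.94·(-1.18,7.3) = (-1.0708,7.1476)
  v3: (1-0.94)·(-3.25,1.43) + 0.94·(-5.93,3.73) = (-5.7692,3.5920)
  v4: (1-0.94)·(-2.32,-2.92) + 0.94·(-4.65,-1.53) = (-4.5102,-1.6134)
  v5: (1-0.94)·(-0.39,-2.47) + 0.94·(-2.85,-4.12) = (-2.7024,-4.0210)
  v6: (1-0.94)·(1.56,-1.3) + 0.94·(0.99,-0.46) = (1.0242,-0.5104)
Perimeter = Σ |v_{i+1} − v_i|:
  edge 1→2: √(-2.9644² + 3.9396²) = 4.9303 (running 4.9303)
  edge 2→3: √(-4.6984² + -3.5556²) = 5.8921 (running 10.8225)
  edge 3→4: √(1.2590² + -5.2054²) = 5.3555 (running 16.1780)
  edge 4→5: √(1.8078² + -2.4076²) = 3.0108 (running 19.1887)
  edge 5→6: √(3.7266² + 3.5106²) = 5.1198 (running 24.3085)
  edge 6→1: √(0.8694² + 3.7184²) = 3.8187 (running 28.1271)
Perimeter = 28.1271

Perimeter at t=0.94: 28.1271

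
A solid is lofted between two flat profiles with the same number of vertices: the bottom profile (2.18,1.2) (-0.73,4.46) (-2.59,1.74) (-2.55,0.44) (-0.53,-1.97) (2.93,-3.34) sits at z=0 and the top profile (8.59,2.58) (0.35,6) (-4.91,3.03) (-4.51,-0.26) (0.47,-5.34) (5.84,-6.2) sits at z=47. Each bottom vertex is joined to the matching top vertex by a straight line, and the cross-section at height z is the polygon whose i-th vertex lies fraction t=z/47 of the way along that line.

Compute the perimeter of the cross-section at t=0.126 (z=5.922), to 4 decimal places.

Perimeter at t=0.126: 22.6391

Cross-section at t=0.126: each vertex is (1-t)·p0[i] + t·p1[i].
  v1: (1-0.126)·(2.18,1.2) + 0.126·(8.59,2.58) = (2.9877,1.3739)
  v2: (1-0.126)·(-0.73,4.46) + 0.126·(0.35,6) = (-0.5939,4.6540)
  v3: (1-0.126)·(-2.59,1.74) + 0.126·(-4.91,3.03) = (-2.8823,1.9025)
  v4: (1-0.126)·(-2.55,0.44) + 0.126·(-4.51,-0.26) = (-2.7970,0.3518)
  v5: (1-0.126)·(-0.53,-1.97) + 0.126·(0.47,-5.34) = (-0.4040,-2.3946)
  v6: (1-0.126)·(2.93,-3.34) + 0.126·(5.84,-6.2) = (3.2967,-3.7004)
Perimeter = Σ |v_{i+1} − v_i|:
  edge 1→2: √(-3.5816² + 3.2802²) = 4.8567 (running 4.8567)
  edge 2→3: √(-2.2884² + -2.7515²) = 3.5788 (running 8.4354)
  edge 3→4: √(0.0854² + -1.5507²) = 1.5531 (running 9.9885)
  edge 4→5: √(2.3930² + -2.7464²) = 3.6427 (running 13.6312)
  edge 5→6: √(3.7007² + -1.3057²) = 3.9243 (running 17.5554)
  edge 6→1: √(-0.3090² + 5.0742²) = 5.0836 (running 22.6391)
Perimeter = 22.6391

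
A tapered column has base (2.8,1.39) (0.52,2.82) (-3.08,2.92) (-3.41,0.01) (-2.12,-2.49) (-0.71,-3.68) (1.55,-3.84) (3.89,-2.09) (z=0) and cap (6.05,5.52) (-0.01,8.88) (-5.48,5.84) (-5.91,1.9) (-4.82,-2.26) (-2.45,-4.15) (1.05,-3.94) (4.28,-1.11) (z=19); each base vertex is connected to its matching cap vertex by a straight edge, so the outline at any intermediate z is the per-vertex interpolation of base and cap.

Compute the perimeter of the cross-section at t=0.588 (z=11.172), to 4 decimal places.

Perimeter at t=0.588: 32.0245

Cross-section at t=0.588: each vertex is (1-t)·p0[i] + t·p1[i].
  v1: (1-0.588)·(2.8,1.39) + 0.588·(6.05,5.52) = (4.7110,3.8184)
  v2: (1-0.588)·(0.52,2.82) + 0.588·(-0.01,8.88) = (0.2084,6.3833)
  v3: (1-0.588)·(-3.08,2.92) + 0.588·(-5.48,5.84) = (-4.4912,4.6370)
  v4: (1-0.588)·(-3.41,0.01) + 0.588·(-5.91,1.9) = (-4.8800,1.1213)
  v5: (1-0.588)·(-2.12,-2.49) + 0.588·(-4.82,-2.26) = (-3.7076,-2.3548)
  v6: (1-0.588)·(-0.71,-3.68) + 0.588·(-2.45,-4.15) = (-1.7331,-3.9564)
  v7: (1-0.588)·(1.55,-3.84) + 0.588·(1.05,-3.94) = (1.2560,-3.8988)
  v8: (1-0.588)·(3.89,-2.09) + 0.588·(4.28,-1.11) = (4.1193,-1.5138)
Perimeter = Σ |v_{i+1} − v_i|:
  edge 1→2: √(-4.5026² + 2.5648²) = 5.1819 (running 5.1819)
  edge 2→3: √(-4.6996² + -1.7463²) = 5.0135 (running 10.1954)
  edge 3→4: √(-0.3888² + -3.5156²) = 3.5371 (running 13.7325)
  edge 4→5: √(1.1724² + -3.4761²) = 3.6685 (running 17.4010)
  edge 5→6: √(1.9745² + -1.6016²) = 2.5424 (running 19.9434)
  edge 6→7: √(2.9891² + 0.0576²) = 2.9897 (running 22.9330)
  edge 7→8: √(2.8633² + 2.3850²) = 3.7265 (running 26.6596)
  edge 8→1: √(0.5917² + 5.3322²) = 5.3649 (running 32.0245)
Perimeter = 32.0245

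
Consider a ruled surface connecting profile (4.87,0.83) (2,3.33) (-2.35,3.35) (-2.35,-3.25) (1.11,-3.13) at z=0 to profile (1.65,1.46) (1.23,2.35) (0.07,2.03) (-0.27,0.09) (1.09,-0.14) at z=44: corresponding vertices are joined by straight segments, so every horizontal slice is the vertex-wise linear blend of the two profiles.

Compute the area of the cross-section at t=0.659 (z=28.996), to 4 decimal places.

Cross-section at t=0.659: each vertex is (1-t)·p0[i] + t·p1[i].
  v1: (1-0.659)·(4.87,0.83) + 0.659·(1.65,1.46) = (2.7480,1.2452)
  v2: (1-0.659)·(2,3.33) + 0.659·(1.23,2.35) = (1.4926,2.6842)
  v3: (1-0.659)·(-2.35,3.35) + 0.659·(0.07,2.03) = (-0.7552,2.4801)
  v4: (1-0.659)·(-2.35,-3.25) + 0.659·(-0.27,0.09) = (-0.9793,-1.0489)
  v5: (1-0.659)·(1.11,-3.13) + 0.659·(1.09,-0.14) = (1.0968,-1.1596)
Shoelace sum Σ(x_i·y_{i+1} − x_{i+1}·y_i):
  i=1: 2.7480·2.6842 − 1.4926·1.2452 = +5.5177 (running +5.5177)
  i=2: 1.4926·2.4801 − -0.7552·2.6842 = +5.7289 (running +11.2466)
  i=3: -0.7552·-1.0489 − -0.9793·2.4801 = +3.2209 (running +14.4675)
  i=4: -0.9793·-1.1596 − 1.0968·-1.0489 = +2.2861 (running +16.7536)
  i=5: 1.0968·1.2452 − 2.7480·-1.1596 = +4.5523 (running +21.3059)
Area = |Σ|/2 = |21.3059|/2 = 10.6529

Area at t=0.659: 10.6529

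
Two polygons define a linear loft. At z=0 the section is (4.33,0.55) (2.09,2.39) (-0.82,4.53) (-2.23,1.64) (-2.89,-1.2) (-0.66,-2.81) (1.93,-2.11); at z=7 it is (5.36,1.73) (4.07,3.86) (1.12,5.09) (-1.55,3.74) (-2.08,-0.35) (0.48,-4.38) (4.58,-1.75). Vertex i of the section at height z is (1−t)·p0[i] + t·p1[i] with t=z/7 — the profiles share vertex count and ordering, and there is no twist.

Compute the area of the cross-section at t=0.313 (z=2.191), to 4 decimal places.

Area at t=0.313: 35.5170

Cross-section at t=0.313: each vertex is (1-t)·p0[i] + t·p1[i].
  v1: (1-0.313)·(4.33,0.55) + 0.313·(5.36,1.73) = (4.6524,0.9193)
  v2: (1-0.313)·(2.09,2.39) + 0.313·(4.07,3.86) = (2.7097,2.8501)
  v3: (1-0.313)·(-0.82,4.53) + 0.313·(1.12,5.09) = (-0.2128,4.7053)
  v4: (1-0.313)·(-2.23,1.64) + 0.313·(-1.55,3.74) = (-2.0172,2.2973)
  v5: (1-0.313)·(-2.89,-1.2) + 0.313·(-2.08,-0.35) = (-2.6365,-0.9340)
  v6: (1-0.313)·(-0.66,-2.81) + 0.313·(0.48,-4.38) = (-0.3032,-3.3014)
  v7: (1-0.313)·(1.93,-2.11) + 0.313·(4.58,-1.75) = (2.7595,-1.9973)
Shoelace sum Σ(x_i·y_{i+1} − x_{i+1}·y_i):
  i=1: 4.6524·2.8501 − 2.7097·0.9193 = +10.7687 (running +10.7687)
  i=2: 2.7097·4.7053 − -0.2128·2.8501 = +13.3565 (running +24.1252)
  i=3: -0.2128·2.2973 − -2.0172·4.7053 = +9.0025 (running +33.1277)
  i=4: -2.0172·-0.9340 − -2.6365·2.2973 = +7.9407 (running +41.0684)
  i=5: -2.6365·-3.3014 − -0.3032·-0.9340 = +8.4209 (running +49.4893)
  i=6: -0.3032·-1.9973 − 2.7595·-3.3014 = +9.7156 (running +59.2049)
  i=7: 2.7595·0.9193 − 4.6524·-1.9973 = +11.8292 (running +71.0341)
Area = |Σ|/2 = |71.0341|/2 = 35.5170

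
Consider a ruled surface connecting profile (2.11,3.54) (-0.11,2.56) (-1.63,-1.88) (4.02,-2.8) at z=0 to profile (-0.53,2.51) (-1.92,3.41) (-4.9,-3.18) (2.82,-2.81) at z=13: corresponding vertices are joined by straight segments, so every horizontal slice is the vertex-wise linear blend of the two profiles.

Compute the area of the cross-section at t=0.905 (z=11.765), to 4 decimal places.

Area at t=0.905: 26.4889

Cross-section at t=0.905: each vertex is (1-t)·p0[i] + t·p1[i].
  v1: (1-0.905)·(2.11,3.54) + 0.905·(-0.53,2.51) = (-0.2792,2.6079)
  v2: (1-0.905)·(-0.11,2.56) + 0.905·(-1.92,3.41) = (-1.7481,3.3293)
  v3: (1-0.905)·(-1.63,-1.88) + 0.905·(-4.9,-3.18) = (-4.5894,-3.0565)
  v4: (1-0.905)·(4.02,-2.8) + 0.905·(2.82,-2.81) = (2.9340,-2.8091)
Shoelace sum Σ(x_i·y_{i+1} − x_{i+1}·y_i):
  i=1: -0.2792·3.3293 − -1.7481·2.6079 = +3.6291 (running +3.6291)
  i=2: -1.7481·-3.0565 − -4.5894·3.3293 = +20.6220 (running +24.2511)
  i=3: -4.5894·-2.8091 − 2.9340·-3.0565 = +21.8595 (running +46.1106)
  i=4: 2.9340·2.6079 − -0.2792·-2.8091 = +6.8671 (running +52.9778)
Area = |Σ|/2 = |52.9778|/2 = 26.4889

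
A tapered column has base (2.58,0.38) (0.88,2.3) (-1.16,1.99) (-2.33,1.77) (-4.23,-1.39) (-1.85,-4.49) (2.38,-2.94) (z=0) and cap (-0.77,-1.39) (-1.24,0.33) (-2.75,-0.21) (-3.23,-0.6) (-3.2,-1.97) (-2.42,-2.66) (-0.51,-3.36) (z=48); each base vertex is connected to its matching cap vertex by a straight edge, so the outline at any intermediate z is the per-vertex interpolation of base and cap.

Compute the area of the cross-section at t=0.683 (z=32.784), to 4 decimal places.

Cross-section at t=0.683: each vertex is (1-t)·p0[i] + t·p1[i].
  v1: (1-0.683)·(2.58,0.38) + 0.683·(-0.77,-1.39) = (0.2919,-0.8289)
  v2: (1-0.683)·(0.88,2.3) + 0.683·(-1.24,0.33) = (-0.5680,0.9545)
  v3: (1-0.683)·(-1.16,1.99) + 0.683·(-2.75,-0.21) = (-2.2460,0.4874)
  v4: (1-0.683)·(-2.33,1.77) + 0.683·(-3.23,-0.6) = (-2.9447,0.1513)
  v5: (1-0.683)·(-4.23,-1.39) + 0.683·(-3.2,-1.97) = (-3.5265,-1.7861)
  v6: (1-0.683)·(-1.85,-4.49) + 0.683·(-2.42,-2.66) = (-2.2393,-3.2401)
  v7: (1-0.683)·(2.38,-2.94) + 0.683·(-0.51,-3.36) = (0.4061,-3.2269)
Shoelace sum Σ(x_i·y_{i+1} − x_{i+1}·y_i):
  i=1: 0.2919·0.9545 − -0.5680·-0.8289 = -0.1921 (running -0.1921)
  i=2: -0.5680·0.4874 − -2.2460·0.9545 = +1.8669 (running +1.6748)
  i=3: -2.2460·0.1513 − -2.9447·0.4874 = +1.0955 (running +2.7703)
  i=4: -2.9447·-1.7861 − -3.5265·0.1513 = +5.7932 (running +8.5634)
  i=5: -3.5265·-3.2401 − -2.2393·-1.7861 = +7.4266 (running +15.9900)
  i=6: -2.2393·-3.2269 − 0.4061·-3.2401 = +8.5418 (running +24.5318)
  i=7: 0.4061·-0.8289 − 0.2919·-3.2269 = +0.6054 (running +25.1373)
Area = |Σ|/2 = |25.1373|/2 = 12.5686

Area at t=0.683: 12.5686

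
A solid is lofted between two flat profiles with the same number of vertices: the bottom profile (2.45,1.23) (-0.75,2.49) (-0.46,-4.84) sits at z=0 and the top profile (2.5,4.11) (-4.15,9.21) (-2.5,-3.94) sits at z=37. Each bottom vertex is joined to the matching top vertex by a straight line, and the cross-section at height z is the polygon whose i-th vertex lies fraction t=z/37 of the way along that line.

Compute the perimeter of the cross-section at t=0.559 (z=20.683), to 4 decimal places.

Cross-section at t=0.559: each vertex is (1-t)·p0[i] + t·p1[i].
  v1: (1-0.559)·(2.45,1.23) + 0.559·(2.5,4.11) = (2.4779,2.8399)
  v2: (1-0.559)·(-0.75,2.49) + 0.559·(-4.15,9.21) = (-2.6506,6.2465)
  v3: (1-0.559)·(-0.46,-4.84) + 0.559·(-2.5,-3.94) = (-1.6004,-4.3369)
Perimeter = Σ |v_{i+1} − v_i|:
  edge 1→2: √(-5.1286² + 3.4066²) = 6.1568 (running 6.1568)
  edge 2→3: √(1.0502² + -10.5834²) = 10.6354 (running 16.7922)
  edge 3→1: √(4.0783² + 7.1768²) = 8.2547 (running 25.0469)
Perimeter = 25.0469

Perimeter at t=0.559: 25.0469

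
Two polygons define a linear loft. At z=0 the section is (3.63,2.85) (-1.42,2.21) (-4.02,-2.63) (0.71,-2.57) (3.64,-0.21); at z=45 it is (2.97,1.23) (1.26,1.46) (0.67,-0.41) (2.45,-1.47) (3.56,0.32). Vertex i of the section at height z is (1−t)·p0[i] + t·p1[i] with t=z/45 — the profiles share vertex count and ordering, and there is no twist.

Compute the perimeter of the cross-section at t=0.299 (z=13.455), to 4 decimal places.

Cross-section at t=0.299: each vertex is (1-t)·p0[i] + t·p1[i].
  v1: (1-0.299)·(3.63,2.85) + 0.299·(2.97,1.23) = (3.4327,2.3656)
  v2: (1-0.299)·(-1.42,2.21) + 0.299·(1.26,1.46) = (-0.6187,1.9858)
  v3: (1-0.299)·(-4.02,-2.63) + 0.299·(0.67,-0.41) = (-2.6177,-1.9662)
  v4: (1-0.299)·(0.71,-2.57) + 0.299·(2.45,-1.47) = (1.2303,-2.2411)
  v5: (1-0.299)·(3.64,-0.21) + 0.299·(3.56,0.32) = (3.6161,-0.0515)
Perimeter = Σ |v_{i+1} − v_i|:
  edge 1→2: √(-4.0513² + -0.3799²) = 4.0691 (running 4.0691)
  edge 2→3: √(-1.9990² + -3.9520²) = 4.4288 (running 8.4979)
  edge 3→4: √(3.8479² + -0.2749²) = 3.8578 (running 12.3556)
  edge 4→5: √(2.3858² + 2.1896²) = 3.2383 (running 15.5939)
  edge 5→1: √(-0.1834² + 2.4172²) = 2.4241 (running 18.0180)
Perimeter = 18.0180

Perimeter at t=0.299: 18.0180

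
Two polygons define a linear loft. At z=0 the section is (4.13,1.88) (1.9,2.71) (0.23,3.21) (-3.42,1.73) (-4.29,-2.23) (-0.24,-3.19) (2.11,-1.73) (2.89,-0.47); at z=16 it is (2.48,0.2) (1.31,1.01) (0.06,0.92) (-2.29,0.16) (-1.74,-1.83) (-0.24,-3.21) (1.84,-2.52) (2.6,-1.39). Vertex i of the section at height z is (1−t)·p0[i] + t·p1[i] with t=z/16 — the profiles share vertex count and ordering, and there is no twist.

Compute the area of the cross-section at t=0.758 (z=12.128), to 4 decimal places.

Cross-section at t=0.758: each vertex is (1-t)·p0[i] + t·p1[i].
  v1: (1-0.758)·(4.13,1.88) + 0.758·(2.48,0.2) = (2.8793,0.6066)
  v2: (1-0.758)·(1.9,2.71) + 0.758·(1.31,1.01) = (1.4528,1.4214)
  v3: (1-0.758)·(0.23,3.21) + 0.758·(0.06,0.92) = (0.1011,1.4742)
  v4: (1-0.758)·(-3.42,1.73) + 0.758·(-2.29,0.16) = (-2.5635,0.5399)
  v5: (1-0.758)·(-4.29,-2.23) + 0.758·(-1.74,-1.83) = (-2.3571,-1.9268)
  v6: (1-0.758)·(-0.24,-3.19) + 0.758·(-0.24,-3.21) = (-0.2400,-3.2052)
  v7: (1-0.758)·(2.11,-1.73) + 0.758·(1.84,-2.52) = (1.9053,-2.3288)
  v8: (1-0.758)·(2.89,-0.47) + 0.758·(2.6,-1.39) = (2.6702,-1.1674)
Shoelace sum Σ(x_i·y_{i+1} − x_{i+1}·y_i):
  i=1: 2.8793·1.4214 − 1.4528·0.6066 = +3.2114 (running +3.2114)
  i=2: 1.4528·1.4742 − 0.1011·1.4214 = +1.9979 (running +5.2093)
  i=3: 0.1011·0.5399 − -2.5635·1.4742 = +3.8336 (running +9.0429)
  i=4: -2.5635·-1.9268 − -2.3571·0.5399 = +6.2120 (running +15.2549)
  i=5: -2.3571·-3.2052 − -0.2400·-1.9268 = +7.0925 (running +22.3474)
  i=6: -0.2400·-2.3288 − 1.9053·-3.2052 = +6.6658 (running +29.0132)
  i=7: 1.9053·-1.1674 − 2.6702·-2.3288 = +3.9942 (running +33.0074)
  i=8: 2.6702·0.6066 − 2.8793·-1.1674 = +4.9808 (running +37.9882)
Area = |Σ|/2 = |37.9882|/2 = 18.9941

Area at t=0.758: 18.9941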